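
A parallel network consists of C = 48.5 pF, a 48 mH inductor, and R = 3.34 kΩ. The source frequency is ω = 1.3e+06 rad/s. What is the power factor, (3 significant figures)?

X_L = ωL = 62400 Ω
X_C = 1/(ωC) = 15900 Ω
Parallel: admittances add. Y = 1/R + 1/(jωL) + jωC
Y = (0.000299 + j4.7e-05) S
|Y| = 0.000303 S → |Z| = 1/|Y| = 3300 Ω, ∠Z = −∠Y = -8.93°
cos φ = cos(-8.93°) = 0.988

0.988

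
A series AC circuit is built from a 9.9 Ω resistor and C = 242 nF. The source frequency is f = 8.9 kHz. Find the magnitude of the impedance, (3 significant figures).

74.6 Ω

ω = 2πf = 55920 rad/s
X_C = 1/(ωC) = 73.9 Ω
Z = 9.90 − j73.9 Ω
|Z| = √(9.90² + 73.9²) = 74.6 Ω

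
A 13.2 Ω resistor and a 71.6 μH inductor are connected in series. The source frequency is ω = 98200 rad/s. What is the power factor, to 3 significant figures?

0.883

X_L = ωL = 7.03 Ω
Z = 13.2 + j7.03 Ω
|Z| = √(13.2² + 7.03²) = 15.0 Ω
∠Z = arctan(7.03/13.2) = 28.0°
cos φ = cos(28.0°) = 0.883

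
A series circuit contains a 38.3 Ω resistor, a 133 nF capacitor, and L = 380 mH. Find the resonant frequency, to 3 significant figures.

708 Hz

ω₀ = 1/√(LC) = 1/√(0.38 × 1.33e-07) = 4448 rad/s
f₀ = ω₀/(2π) = 708 Hz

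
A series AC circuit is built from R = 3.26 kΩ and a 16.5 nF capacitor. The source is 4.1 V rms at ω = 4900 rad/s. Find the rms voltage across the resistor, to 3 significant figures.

1.04 V

X_C = 1/(ωC) = 12400 Ω
Z = 3260 − j12400 Ω
|Z| = √(3260² + 12400²) = 12800 Ω
I = V/|Z| = 321 μA
V_R = I·|Z_R| = 0.000321 × 3260 = 1.04 V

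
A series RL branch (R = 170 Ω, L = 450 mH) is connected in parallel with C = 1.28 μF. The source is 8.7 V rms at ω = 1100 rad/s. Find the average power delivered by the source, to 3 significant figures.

47.0 mW

X_L = ωL = 495 Ω
X_C = 1/(ωC) = 710 Ω
Branch 1 (R+jX_L): Z₁ = 170 + j495 Ω, |Z₁| = 523 Ω
Branch 2 (−jX_C): Z₂ = −j710 Ω
Parallel: Z = Z₁Z₂/(Z₁+Z₂), |Z| = 1360 Ω, ∠Z = 32.7°
I = V/|Z| = 6.42 mA
P = VI cos φ = 8.7 × 0.00642 × cos(32.7°) = 47.0 mW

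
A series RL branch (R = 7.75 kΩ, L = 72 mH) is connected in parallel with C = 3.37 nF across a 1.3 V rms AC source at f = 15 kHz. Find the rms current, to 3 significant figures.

ω = 2πf = 94250 rad/s
X_L = ωL = 6790 Ω
X_C = 1/(ωC) = 3150 Ω
Branch 1 (R+jX_L): Z₁ = 7750 + j6790 Ω, |Z₁| = 10300 Ω
Branch 2 (−jX_C): Z₂ = −j3150 Ω
Parallel: Z = Z₁Z₂/(Z₁+Z₂), |Z| = 3790 Ω, ∠Z = -73.9°
I = V/|Z| = 1.3/3790 = 343 μA

343 μA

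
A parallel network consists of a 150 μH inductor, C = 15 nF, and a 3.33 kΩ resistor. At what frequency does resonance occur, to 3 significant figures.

106 kHz

ω₀ = 1/√(LC) = 1/√(0.00015 × 1.5e-08) = 666700 rad/s
f₀ = ω₀/(2π) = 106 kHz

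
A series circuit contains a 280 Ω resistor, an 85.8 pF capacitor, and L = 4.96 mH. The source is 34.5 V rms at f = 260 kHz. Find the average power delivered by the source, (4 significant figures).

ω = 2πf = 1.634e+06 rad/s
X_L = ωL = 8103 Ω
X_C = 1/(ωC) = 7134 Ω
Net reactance X = X_L − X_C = 968.4 Ω
Z = 280.0 + j968.4 Ω
|Z| = √(280.0² + 968.4²) = 1008 Ω
∠Z = arctan(968.4/280.0) = 73.87°
I = V/|Z| = 34.23 mA
P = VI cos φ = 34.5 × 0.03423 × cos(73.87°) = 328.0 mW

328.0 mW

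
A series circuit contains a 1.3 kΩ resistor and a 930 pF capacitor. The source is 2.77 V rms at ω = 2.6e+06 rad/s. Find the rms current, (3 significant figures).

2.03 mA

X_C = 1/(ωC) = 414 Ω
Z = 1300 − j414 Ω
|Z| = √(1300² + 414²) = 1360 Ω
I = V/|Z| = 2.77/1360 = 2.03 mA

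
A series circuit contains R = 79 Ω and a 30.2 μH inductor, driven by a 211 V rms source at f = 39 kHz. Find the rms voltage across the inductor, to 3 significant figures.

19.7 V

ω = 2πf = 245000 rad/s
X_L = ωL = 7.40 Ω
Z = 79.0 + j7.40 Ω
|Z| = √(79.0² + 7.40²) = 79.3 Ω
I = V/|Z| = 2.66 A
V_L = I·|Z_L| = 2.66 × 7.40 = 19.7 V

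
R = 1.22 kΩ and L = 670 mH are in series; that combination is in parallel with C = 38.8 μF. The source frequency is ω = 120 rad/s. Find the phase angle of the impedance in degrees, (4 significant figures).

-79.94°

X_L = ωL = 80.40 Ω
X_C = 1/(ωC) = 214.8 Ω
Branch 1 (R+jX_L): Z₁ = 1220 + j80.40 Ω, |Z₁| = 1223 Ω
Branch 2 (−jX_C): Z₂ = −j214.8 Ω
Parallel: Z = Z₁Z₂/(Z₁+Z₂), |Z| = 213.9 Ω, ∠Z = -79.94°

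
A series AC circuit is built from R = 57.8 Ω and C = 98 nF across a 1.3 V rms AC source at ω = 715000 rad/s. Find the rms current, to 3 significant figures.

21.8 mA

X_C = 1/(ωC) = 14.3 Ω
Z = 57.8 − j14.3 Ω
|Z| = √(57.8² + 14.3²) = 59.5 Ω
I = V/|Z| = 1.3/59.5 = 21.8 mA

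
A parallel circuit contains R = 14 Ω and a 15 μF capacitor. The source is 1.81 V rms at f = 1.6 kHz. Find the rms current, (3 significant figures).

302 mA

ω = 2πf = 10050 rad/s
X_C = 1/(ωC) = 6.63 Ω
Parallel: admittances add. Y = 1/R + jωC
Y = (0.0714 + j0.151) S
|Y| = 0.167 S → |Z| = 1/|Y| = 5.99 Ω, ∠Z = −∠Y = -64.7°
I = V/|Z| = 1.81/5.99 = 302 mA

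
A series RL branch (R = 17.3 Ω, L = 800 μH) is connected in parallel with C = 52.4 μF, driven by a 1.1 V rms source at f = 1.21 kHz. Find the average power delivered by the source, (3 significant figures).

ω = 2πf = 7603 rad/s
X_L = ωL = 6.08 Ω
X_C = 1/(ωC) = 2.51 Ω
Branch 1 (R+jX_L): Z₁ = 17.3 + j6.08 Ω, |Z₁| = 18.3 Ω
Branch 2 (−jX_C): Z₂ = −j2.51 Ω
Parallel: Z = Z₁Z₂/(Z₁+Z₂), |Z| = 2.61 Ω, ∠Z = -82.3°
I = V/|Z| = 422 mA
P = VI cos φ = 1.1 × 0.422 × cos(-82.3°) = 62.2 mW

62.2 mW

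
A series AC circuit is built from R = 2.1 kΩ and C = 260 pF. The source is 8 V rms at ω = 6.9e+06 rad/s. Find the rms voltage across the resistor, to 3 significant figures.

X_C = 1/(ωC) = 557 Ω
Z = 2100 − j557 Ω
|Z| = √(2100² + 557²) = 2170 Ω
I = V/|Z| = 3.68 mA
V_R = I·|Z_R| = 0.00368 × 2100 = 7.73 V

7.73 V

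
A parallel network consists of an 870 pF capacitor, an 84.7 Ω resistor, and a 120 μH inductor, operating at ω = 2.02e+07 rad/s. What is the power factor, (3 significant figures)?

X_L = ωL = 2420 Ω
X_C = 1/(ωC) = 56.9 Ω
Parallel: admittances add. Y = 1/R + 1/(jωL) + jωC
Y = (0.0118 + j0.0172) S
|Y| = 0.0208 S → |Z| = 1/|Y| = 48.0 Ω, ∠Z = −∠Y = -55.5°
cos φ = cos(-55.5°) = 0.567

0.567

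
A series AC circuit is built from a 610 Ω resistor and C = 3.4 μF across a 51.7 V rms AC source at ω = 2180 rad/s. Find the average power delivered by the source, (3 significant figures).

X_C = 1/(ωC) = 135 Ω
Z = 610 − j135 Ω
|Z| = √(610² + 135²) = 625 Ω
∠Z = arctan(-135/610) = -12.5°
I = V/|Z| = 82.8 mA
P = VI cos φ = 51.7 × 0.0828 × cos(-12.5°) = 4.18 W

4.18 W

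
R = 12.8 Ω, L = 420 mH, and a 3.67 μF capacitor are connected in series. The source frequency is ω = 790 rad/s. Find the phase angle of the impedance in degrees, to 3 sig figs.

-45.7°

X_L = ωL = 332 Ω
X_C = 1/(ωC) = 345 Ω
Net reactance X = X_L − X_C = -13.1 Ω
Z = 12.8 − j13.1 Ω
|Z| = √(12.8² + 13.1²) = 18.3 Ω
∠Z = arctan(-13.1/12.8) = -45.7°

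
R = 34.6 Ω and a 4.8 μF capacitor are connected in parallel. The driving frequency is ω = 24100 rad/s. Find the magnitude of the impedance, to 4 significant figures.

X_C = 1/(ωC) = 8.645 Ω
Parallel: admittances add. Y = 1/R + jωC
Y = (0.02890 + j0.1157) S
|Y| = 0.1192 S → |Z| = 1/|Y| = 8.387 Ω, ∠Z = −∠Y = -75.97°

8.387 Ω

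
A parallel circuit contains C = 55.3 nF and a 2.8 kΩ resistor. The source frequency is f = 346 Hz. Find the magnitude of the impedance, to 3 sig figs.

ω = 2πf = 2174 rad/s
X_C = 1/(ωC) = 8320 Ω
Parallel: admittances add. Y = 1/R + jωC
Y = (0.000357 + j0.000120) S
|Y| = 0.000377 S → |Z| = 1/|Y| = 2650 Ω, ∠Z = −∠Y = -18.6°

2650 Ω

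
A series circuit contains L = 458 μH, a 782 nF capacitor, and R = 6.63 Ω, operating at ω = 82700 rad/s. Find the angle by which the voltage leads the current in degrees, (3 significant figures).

73.5°

X_L = ωL = 37.9 Ω
X_C = 1/(ωC) = 15.5 Ω
Net reactance X = X_L − X_C = 22.4 Ω
Z = 6.63 + j22.4 Ω
|Z| = √(6.63² + 22.4²) = 23.4 Ω
∠Z = arctan(22.4/6.63) = 73.5°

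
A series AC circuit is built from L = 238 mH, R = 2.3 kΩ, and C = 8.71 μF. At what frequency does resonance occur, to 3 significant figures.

ω₀ = 1/√(LC) = 1/√(0.238 × 8.71e-06) = 694.5 rad/s
f₀ = ω₀/(2π) = 111 Hz

111 Hz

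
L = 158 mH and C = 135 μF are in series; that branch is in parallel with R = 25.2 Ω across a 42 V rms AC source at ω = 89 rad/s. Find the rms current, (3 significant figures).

1.77 A

X_L = ωL = 14.1 Ω
X_C = 1/(ωC) = 83.2 Ω
Branch 1: Z₁ = R = 25.2 Ω
Branch 2 (series LC): Z₂ = j(X_L − X_C) = −j69.2 Ω
Parallel: Z = Z₁Z₂/(Z₁+Z₂), |Z| = 23.7 Ω, ∠Z = -20.0°
I = V/|Z| = 42/23.7 = 1.77 A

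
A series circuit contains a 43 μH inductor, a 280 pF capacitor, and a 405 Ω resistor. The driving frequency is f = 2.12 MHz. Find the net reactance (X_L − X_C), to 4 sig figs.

304.7 Ω

ω = 2πf = 1.332e+07 rad/s
X_L = ωL = 572.8 Ω
X_C = 1/(ωC) = 268.1 Ω
X = 572.8 − 268.1 = 304.7 Ω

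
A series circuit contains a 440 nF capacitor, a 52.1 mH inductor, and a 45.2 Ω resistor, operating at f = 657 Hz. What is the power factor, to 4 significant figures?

0.1335

ω = 2πf = 4128 rad/s
X_L = ωL = 215.1 Ω
X_C = 1/(ωC) = 550.6 Ω
Net reactance X = X_L − X_C = -335.5 Ω
Z = 45.20 − j335.5 Ω
|Z| = √(45.20² + 335.5²) = 338.5 Ω
∠Z = arctan(-335.5/45.20) = -82.33°
cos φ = cos(-82.33°) = 0.1335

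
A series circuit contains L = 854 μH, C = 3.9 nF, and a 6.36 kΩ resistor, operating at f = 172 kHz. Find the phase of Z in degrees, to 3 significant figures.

6.15°

ω = 2πf = 1.081e+06 rad/s
X_L = ωL = 923 Ω
X_C = 1/(ωC) = 237 Ω
Net reactance X = X_L − X_C = 686 Ω
Z = 6360 + j686 Ω
|Z| = √(6360² + 686²) = 6400 Ω
∠Z = arctan(686/6360) = 6.15°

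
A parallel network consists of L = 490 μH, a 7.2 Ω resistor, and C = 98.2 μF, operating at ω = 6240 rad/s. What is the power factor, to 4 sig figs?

0.4372

X_L = ωL = 3.058 Ω
X_C = 1/(ωC) = 1.632 Ω
Parallel: admittances add. Y = 1/R + 1/(jωL) + jωC
Y = (0.1389 + j0.2857) S
|Y| = 0.3177 S → |Z| = 1/|Y| = 3.148 Ω, ∠Z = −∠Y = -64.08°
cos φ = cos(-64.08°) = 0.4372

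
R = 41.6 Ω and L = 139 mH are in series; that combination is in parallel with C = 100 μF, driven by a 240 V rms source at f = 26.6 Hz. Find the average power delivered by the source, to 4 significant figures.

1.055 kW

ω = 2πf = 167.1 rad/s
X_L = ωL = 23.23 Ω
X_C = 1/(ωC) = 59.83 Ω
Branch 1 (R+jX_L): Z₁ = 41.60 + j23.23 Ω, |Z₁| = 47.65 Ω
Branch 2 (−jX_C): Z₂ = −j59.83 Ω
Parallel: Z = Z₁Z₂/(Z₁+Z₂), |Z| = 51.45 Ω, ∠Z = -19.48°
I = V/|Z| = 4.665 A
P = VI cos φ = 240 × 4.665 × cos(-19.48°) = 1.055 kW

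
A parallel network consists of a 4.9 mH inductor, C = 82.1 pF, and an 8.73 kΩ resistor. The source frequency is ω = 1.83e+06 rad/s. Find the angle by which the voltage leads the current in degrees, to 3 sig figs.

X_L = ωL = 8970 Ω
X_C = 1/(ωC) = 6660 Ω
Parallel: admittances add. Y = 1/R + 1/(jωL) + jωC
Y = (0.000115 + j3.87e-05) S
|Y| = 0.000121 S → |Z| = 1/|Y| = 8270 Ω, ∠Z = −∠Y = -18.7°

-18.7°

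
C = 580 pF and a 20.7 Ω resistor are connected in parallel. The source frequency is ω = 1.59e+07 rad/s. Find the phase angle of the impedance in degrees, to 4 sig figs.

X_C = 1/(ωC) = 108.4 Ω
Parallel: admittances add. Y = 1/R + jωC
Y = (0.04831 + j0.009222) S
|Y| = 0.04918 S → |Z| = 1/|Y| = 20.33 Ω, ∠Z = −∠Y = -10.81°

-10.81°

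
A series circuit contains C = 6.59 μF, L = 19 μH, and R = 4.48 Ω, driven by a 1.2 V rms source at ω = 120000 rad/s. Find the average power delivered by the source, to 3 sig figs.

306 mW

X_L = ωL = 2.28 Ω
X_C = 1/(ωC) = 1.26 Ω
Net reactance X = X_L − X_C = 1.02 Ω
Z = 4.48 + j1.02 Ω
|Z| = √(4.48² + 1.02²) = 4.59 Ω
∠Z = arctan(1.02/4.48) = 12.8°
I = V/|Z| = 261 mA
P = VI cos φ = 1.2 × 0.261 × cos(12.8°) = 306 mW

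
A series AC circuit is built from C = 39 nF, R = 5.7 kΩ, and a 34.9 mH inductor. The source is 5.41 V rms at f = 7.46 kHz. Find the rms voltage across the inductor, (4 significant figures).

1.525 V

ω = 2πf = 46870 rad/s
X_L = ωL = 1636 Ω
X_C = 1/(ωC) = 547.0 Ω
Net reactance X = X_L − X_C = 1089 Ω
Z = 5700 + j1089 Ω
|Z| = √(5700² + 1089²) = 5803 Ω
I = V/|Z| = 932.3 μA
V_L = I·|Z_L| = 0.0009323 × 1636 = 1.525 V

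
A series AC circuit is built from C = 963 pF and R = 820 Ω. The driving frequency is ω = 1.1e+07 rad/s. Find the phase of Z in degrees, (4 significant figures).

X_C = 1/(ωC) = 94.40 Ω
Z = 820.0 − j94.40 Ω
|Z| = √(820.0² + 94.40²) = 825.4 Ω
∠Z = arctan(-94.40/820.0) = -6.567°

-6.567°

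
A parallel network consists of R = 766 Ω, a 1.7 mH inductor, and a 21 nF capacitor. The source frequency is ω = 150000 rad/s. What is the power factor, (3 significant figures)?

0.861

X_L = ωL = 255 Ω
X_C = 1/(ωC) = 317 Ω
Parallel: admittances add. Y = 1/R + 1/(jωL) + jωC
Y = (0.00131 − j0.000772) S
|Y| = 0.00152 S → |Z| = 1/|Y| = 659 Ω, ∠Z = −∠Y = 30.6°
cos φ = cos(30.6°) = 0.861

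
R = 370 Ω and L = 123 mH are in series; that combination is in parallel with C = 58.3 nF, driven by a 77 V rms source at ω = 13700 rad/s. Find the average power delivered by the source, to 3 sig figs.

737 mW

X_L = ωL = 1690 Ω
X_C = 1/(ωC) = 1250 Ω
Branch 1 (R+jX_L): Z₁ = 370 + j1690 Ω, |Z₁| = 1730 Ω
Branch 2 (−jX_C): Z₂ = −j1250 Ω
Parallel: Z = Z₁Z₂/(Z₁+Z₂), |Z| = 3790 Ω, ∠Z = -61.9°
I = V/|Z| = 20.3 mA
P = VI cos φ = 77 × 0.0203 × cos(-61.9°) = 737 mW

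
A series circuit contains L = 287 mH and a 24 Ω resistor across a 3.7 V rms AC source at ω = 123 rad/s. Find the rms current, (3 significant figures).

X_L = ωL = 35.3 Ω
Z = 24.0 + j35.3 Ω
|Z| = √(24.0² + 35.3²) = 42.7 Ω
I = V/|Z| = 3.7/42.7 = 86.7 mA

86.7 mA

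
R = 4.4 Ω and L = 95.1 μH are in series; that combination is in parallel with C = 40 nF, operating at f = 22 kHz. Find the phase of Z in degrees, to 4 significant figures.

69.99°

ω = 2πf = 138200 rad/s
X_L = ωL = 13.15 Ω
X_C = 1/(ωC) = 180.9 Ω
Branch 1 (R+jX_L): Z₁ = 4.400 + j13.15 Ω, |Z₁| = 13.86 Ω
Branch 2 (−jX_C): Z₂ = −j180.9 Ω
Parallel: Z = Z₁Z₂/(Z₁+Z₂), |Z| = 14.94 Ω, ∠Z = 69.99°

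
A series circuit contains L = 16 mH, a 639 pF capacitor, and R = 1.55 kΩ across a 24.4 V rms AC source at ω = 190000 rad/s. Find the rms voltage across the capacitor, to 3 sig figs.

37.1 V

X_L = ωL = 3040 Ω
X_C = 1/(ωC) = 8240 Ω
Net reactance X = X_L − X_C = -5200 Ω
Z = 1550 − j5200 Ω
|Z| = √(1550² + 5200²) = 5420 Ω
I = V/|Z| = 4.50 mA
V_C = I·|Z_C| = 0.00450 × 8240 = 37.1 V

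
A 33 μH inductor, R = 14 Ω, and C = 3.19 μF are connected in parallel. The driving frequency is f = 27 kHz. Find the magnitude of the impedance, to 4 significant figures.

2.706 Ω

ω = 2πf = 169600 rad/s
X_L = ωL = 5.598 Ω
X_C = 1/(ωC) = 1.848 Ω
Parallel: admittances add. Y = 1/R + 1/(jωL) + jωC
Y = (0.07143 + j0.3625) S
|Y| = 0.3695 S → |Z| = 1/|Y| = 2.706 Ω, ∠Z = −∠Y = -78.85°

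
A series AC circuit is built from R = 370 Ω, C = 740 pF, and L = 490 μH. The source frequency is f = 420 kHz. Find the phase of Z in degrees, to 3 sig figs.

ω = 2πf = 2.639e+06 rad/s
X_L = ωL = 1290 Ω
X_C = 1/(ωC) = 512 Ω
Net reactance X = X_L − X_C = 781 Ω
Z = 370 + j781 Ω
|Z| = √(370² + 781²) = 864 Ω
∠Z = arctan(781/370) = 64.7°

64.7°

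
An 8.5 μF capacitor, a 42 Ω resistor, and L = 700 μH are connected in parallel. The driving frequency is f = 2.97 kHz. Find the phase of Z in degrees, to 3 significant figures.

ω = 2πf = 18660 rad/s
X_L = ωL = 13.1 Ω
X_C = 1/(ωC) = 6.30 Ω
Parallel: admittances add. Y = 1/R + 1/(jωL) + jωC
Y = (0.0238 + j0.0821) S
|Y| = 0.0854 S → |Z| = 1/|Y| = 11.7 Ω, ∠Z = −∠Y = -73.8°

-73.8°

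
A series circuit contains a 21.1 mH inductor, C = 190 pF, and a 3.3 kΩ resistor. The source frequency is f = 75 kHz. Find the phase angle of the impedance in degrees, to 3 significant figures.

-20.4°

ω = 2πf = 471200 rad/s
X_L = ωL = 9940 Ω
X_C = 1/(ωC) = 11200 Ω
Net reactance X = X_L − X_C = -1230 Ω
Z = 3300 − j1230 Ω
|Z| = √(3300² + 1230²) = 3520 Ω
∠Z = arctan(-1230/3300) = -20.4°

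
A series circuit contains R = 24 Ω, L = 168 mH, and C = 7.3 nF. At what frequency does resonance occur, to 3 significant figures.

4.54 kHz

ω₀ = 1/√(LC) = 1/√(0.168 × 7.3e-09) = 28560 rad/s
f₀ = ω₀/(2π) = 4.54 kHz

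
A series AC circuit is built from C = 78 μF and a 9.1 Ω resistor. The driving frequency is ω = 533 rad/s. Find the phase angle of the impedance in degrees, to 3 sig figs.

-69.3°

X_C = 1/(ωC) = 24.1 Ω
Z = 9.10 − j24.1 Ω
|Z| = √(9.10² + 24.1²) = 25.7 Ω
∠Z = arctan(-24.1/9.10) = -69.3°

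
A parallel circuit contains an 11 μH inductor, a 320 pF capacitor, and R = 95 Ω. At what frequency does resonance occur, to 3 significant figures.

ω₀ = 1/√(LC) = 1/√(1.1e-05 × 3.2e-10) = 1.685e+07 rad/s
f₀ = ω₀/(2π) = 2.68 MHz

2.68 MHz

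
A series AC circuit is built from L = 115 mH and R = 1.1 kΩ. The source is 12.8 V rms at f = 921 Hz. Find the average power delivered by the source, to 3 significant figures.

109 mW

ω = 2πf = 5787 rad/s
X_L = ωL = 665 Ω
Z = 1100 + j665 Ω
|Z| = √(1100² + 665²) = 1290 Ω
∠Z = arctan(665/1100) = 31.2°
I = V/|Z| = 9.96 mA
P = VI cos φ = 12.8 × 0.00996 × cos(31.2°) = 109 mW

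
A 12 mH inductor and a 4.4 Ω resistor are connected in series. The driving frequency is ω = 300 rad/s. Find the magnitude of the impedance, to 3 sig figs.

5.69 Ω

X_L = ωL = 3.60 Ω
Z = 4.40 + j3.60 Ω
|Z| = √(4.40² + 3.60²) = 5.69 Ω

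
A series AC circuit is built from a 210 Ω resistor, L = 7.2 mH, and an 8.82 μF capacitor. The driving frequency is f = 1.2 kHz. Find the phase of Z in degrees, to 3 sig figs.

10.6°

ω = 2πf = 7540 rad/s
X_L = ωL = 54.3 Ω
X_C = 1/(ωC) = 15.0 Ω
Net reactance X = X_L − X_C = 39.2 Ω
Z = 210 + j39.2 Ω
|Z| = √(210² + 39.2²) = 214 Ω
∠Z = arctan(39.2/210) = 10.6°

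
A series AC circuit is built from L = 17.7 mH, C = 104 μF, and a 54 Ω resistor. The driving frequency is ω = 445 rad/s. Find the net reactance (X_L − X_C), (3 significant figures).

X_L = ωL = 7.88 Ω
X_C = 1/(ωC) = 21.6 Ω
X = 7.88 − 21.6 = -13.7 Ω

-13.7 Ω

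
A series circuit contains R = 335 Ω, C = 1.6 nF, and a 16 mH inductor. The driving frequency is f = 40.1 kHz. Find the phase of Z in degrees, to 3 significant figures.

ω = 2πf = 252000 rad/s
X_L = ωL = 4030 Ω
X_C = 1/(ωC) = 2480 Ω
Net reactance X = X_L − X_C = 1550 Ω
Z = 335 + j1550 Ω
|Z| = √(335² + 1550²) = 1590 Ω
∠Z = arctan(1550/335) = 77.8°

77.8°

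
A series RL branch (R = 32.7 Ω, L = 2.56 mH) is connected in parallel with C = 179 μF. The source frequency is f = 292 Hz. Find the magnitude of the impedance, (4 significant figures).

ω = 2πf = 1835 rad/s
X_L = ωL = 4.697 Ω
X_C = 1/(ωC) = 3.045 Ω
Branch 1 (R+jX_L): Z₁ = 32.70 + j4.697 Ω, |Z₁| = 33.04 Ω
Branch 2 (−jX_C): Z₂ = −j3.045 Ω
Parallel: Z = Z₁Z₂/(Z₁+Z₂), |Z| = 3.072 Ω, ∠Z = -84.72°

3.072 Ω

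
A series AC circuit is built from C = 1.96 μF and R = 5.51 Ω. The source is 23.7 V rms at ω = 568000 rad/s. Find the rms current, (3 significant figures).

4.25 A

X_C = 1/(ωC) = 0.898 Ω
Z = 5.51 − j0.898 Ω
|Z| = √(5.51² + 0.898²) = 5.58 Ω
I = V/|Z| = 23.7/5.58 = 4.25 A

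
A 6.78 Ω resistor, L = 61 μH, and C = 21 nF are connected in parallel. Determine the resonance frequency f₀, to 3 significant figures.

141 kHz

ω₀ = 1/√(LC) = 1/√(6.1e-05 × 2.1e-08) = 883500 rad/s
f₀ = ω₀/(2π) = 141 kHz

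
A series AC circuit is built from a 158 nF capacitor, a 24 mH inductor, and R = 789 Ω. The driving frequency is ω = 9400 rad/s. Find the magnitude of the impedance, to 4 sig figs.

907.2 Ω

X_L = ωL = 225.6 Ω
X_C = 1/(ωC) = 673.3 Ω
Net reactance X = X_L − X_C = -447.7 Ω
Z = 789.0 − j447.7 Ω
|Z| = √(789.0² + 447.7²) = 907.2 Ω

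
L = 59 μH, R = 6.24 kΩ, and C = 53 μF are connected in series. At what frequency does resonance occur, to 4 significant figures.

2.846 kHz

ω₀ = 1/√(LC) = 1/√(5.9e-05 × 5.3e-05) = 17880 rad/s
f₀ = ω₀/(2π) = 2.846 kHz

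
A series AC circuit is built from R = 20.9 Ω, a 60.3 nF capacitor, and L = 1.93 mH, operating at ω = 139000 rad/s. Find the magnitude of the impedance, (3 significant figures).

X_L = ωL = 268 Ω
X_C = 1/(ωC) = 119 Ω
Net reactance X = X_L − X_C = 149 Ω
Z = 20.9 + j149 Ω
|Z| = √(20.9² + 149²) = 150 Ω

150 Ω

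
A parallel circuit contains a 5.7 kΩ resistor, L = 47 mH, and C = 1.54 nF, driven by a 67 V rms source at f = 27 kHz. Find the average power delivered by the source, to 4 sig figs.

ω = 2πf = 169600 rad/s
X_L = ωL = 7973 Ω
X_C = 1/(ωC) = 3828 Ω
Parallel: admittances add. Y = 1/R + 1/(jωL) + jωC
Y = (0.0001754 + j0.0001358) S
|Y| = 0.0002219 S → |Z| = 1/|Y| = 4507 Ω, ∠Z = −∠Y = -37.75°
I = V/|Z| = 14.87 mA
P = VI cos φ = 67 × 0.01487 × cos(-37.75°) = 787.5 mW

787.5 mW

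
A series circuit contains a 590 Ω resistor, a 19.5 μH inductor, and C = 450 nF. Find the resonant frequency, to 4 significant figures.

ω₀ = 1/√(LC) = 1/√(1.95e-05 × 4.5e-07) = 337600 rad/s
f₀ = ω₀/(2π) = 53.73 kHz

53.73 kHz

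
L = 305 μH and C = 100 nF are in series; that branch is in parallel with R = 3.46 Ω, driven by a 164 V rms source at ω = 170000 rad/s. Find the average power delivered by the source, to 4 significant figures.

X_L = ωL = 51.85 Ω
X_C = 1/(ωC) = 58.82 Ω
Branch 1: Z₁ = R = 3.460 Ω
Branch 2 (series LC): Z₂ = j(X_L − X_C) = −j6.974 Ω
Parallel: Z = Z₁Z₂/(Z₁+Z₂), |Z| = 3.099 Ω, ∠Z = -26.39°
I = V/|Z| = 52.91 A
P = VI cos φ = 164 × 52.91 × cos(-26.39°) = 7.773 kW

7.773 kW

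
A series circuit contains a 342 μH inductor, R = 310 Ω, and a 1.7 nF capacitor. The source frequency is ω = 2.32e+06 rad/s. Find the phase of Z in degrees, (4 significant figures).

60.14°

X_L = ωL = 793.4 Ω
X_C = 1/(ωC) = 253.5 Ω
Net reactance X = X_L − X_C = 539.9 Ω
Z = 310.0 + j539.9 Ω
|Z| = √(310.0² + 539.9²) = 622.6 Ω
∠Z = arctan(539.9/310.0) = 60.14°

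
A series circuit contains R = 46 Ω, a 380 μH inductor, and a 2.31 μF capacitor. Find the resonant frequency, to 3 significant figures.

5.37 kHz

ω₀ = 1/√(LC) = 1/√(0.00038 × 2.31e-06) = 33750 rad/s
f₀ = ω₀/(2π) = 5.37 kHz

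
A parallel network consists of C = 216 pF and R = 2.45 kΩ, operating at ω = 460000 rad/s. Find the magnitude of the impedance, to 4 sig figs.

2380 Ω

X_C = 1/(ωC) = 10060 Ω
Parallel: admittances add. Y = 1/R + jωC
Y = (0.0004082 + j9.936e-05) S
|Y| = 0.0004201 S → |Z| = 1/|Y| = 2380 Ω, ∠Z = −∠Y = -13.68°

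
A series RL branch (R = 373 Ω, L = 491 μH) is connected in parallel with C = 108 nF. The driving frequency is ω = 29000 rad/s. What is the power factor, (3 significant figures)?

X_L = ωL = 14.2 Ω
X_C = 1/(ωC) = 319 Ω
Branch 1 (R+jX_L): Z₁ = 373 + j14.2 Ω, |Z₁| = 373 Ω
Branch 2 (−jX_C): Z₂ = −j319 Ω
Parallel: Z = Z₁Z₂/(Z₁+Z₂), |Z| = 247 Ω, ∠Z = -48.5°
cos φ = cos(-48.5°) = 0.662

0.662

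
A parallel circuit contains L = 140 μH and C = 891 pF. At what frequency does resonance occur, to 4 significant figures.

ω₀ = 1/√(LC) = 1/√(0.00014 × 8.91e-10) = 2.831e+06 rad/s
f₀ = ω₀/(2π) = 450.6 kHz

450.6 kHz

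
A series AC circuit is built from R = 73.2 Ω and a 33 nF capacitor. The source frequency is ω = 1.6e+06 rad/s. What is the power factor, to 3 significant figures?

0.968

X_C = 1/(ωC) = 18.9 Ω
Z = 73.2 − j18.9 Ω
|Z| = √(73.2² + 18.9²) = 75.6 Ω
∠Z = arctan(-18.9/73.2) = -14.5°
cos φ = cos(-14.5°) = 0.968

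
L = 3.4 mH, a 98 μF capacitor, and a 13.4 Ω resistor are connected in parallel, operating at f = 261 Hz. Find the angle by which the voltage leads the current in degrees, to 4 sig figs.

14.02°

ω = 2πf = 1640 rad/s
X_L = ωL = 5.576 Ω
X_C = 1/(ωC) = 6.222 Ω
Parallel: admittances add. Y = 1/R + 1/(jωL) + jωC
Y = (0.07463 − j0.01864) S
|Y| = 0.07692 S → |Z| = 1/|Y| = 13.00 Ω, ∠Z = −∠Y = 14.02°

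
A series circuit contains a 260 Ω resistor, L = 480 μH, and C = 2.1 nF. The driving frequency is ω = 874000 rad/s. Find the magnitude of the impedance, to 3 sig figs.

289 Ω

X_L = ωL = 420 Ω
X_C = 1/(ωC) = 545 Ω
Net reactance X = X_L − X_C = -125 Ω
Z = 260 − j125 Ω
|Z| = √(260² + 125²) = 289 Ω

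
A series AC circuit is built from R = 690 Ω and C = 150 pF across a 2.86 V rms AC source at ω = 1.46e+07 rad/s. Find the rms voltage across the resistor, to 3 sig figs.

2.39 V

X_C = 1/(ωC) = 457 Ω
Z = 690 − j457 Ω
|Z| = √(690² + 457²) = 827 Ω
I = V/|Z| = 3.46 mA
V_R = I·|Z_R| = 0.00346 × 690 = 2.39 V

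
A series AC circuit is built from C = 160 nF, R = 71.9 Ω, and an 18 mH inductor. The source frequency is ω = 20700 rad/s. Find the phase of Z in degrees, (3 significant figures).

44.5°

X_L = ωL = 373 Ω
X_C = 1/(ωC) = 302 Ω
Net reactance X = X_L − X_C = 70.7 Ω
Z = 71.9 + j70.7 Ω
|Z| = √(71.9² + 70.7²) = 101 Ω
∠Z = arctan(70.7/71.9) = 44.5°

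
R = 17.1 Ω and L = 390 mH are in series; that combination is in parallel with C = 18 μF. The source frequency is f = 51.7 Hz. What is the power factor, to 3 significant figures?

0.481

ω = 2πf = 324.8 rad/s
X_L = ωL = 127 Ω
X_C = 1/(ωC) = 171 Ω
Branch 1 (R+jX_L): Z₁ = 17.1 + j127 Ω, |Z₁| = 128 Ω
Branch 2 (−jX_C): Z₂ = −j171 Ω
Parallel: Z = Z₁Z₂/(Z₁+Z₂), |Z| = 460 Ω, ∠Z = 61.2°
cos φ = cos(61.2°) = 0.481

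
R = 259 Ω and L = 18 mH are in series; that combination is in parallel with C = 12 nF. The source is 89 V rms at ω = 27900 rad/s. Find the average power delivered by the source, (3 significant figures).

6.43 W

X_L = ωL = 502 Ω
X_C = 1/(ωC) = 2990 Ω
Branch 1 (R+jX_L): Z₁ = 259 + j502 Ω, |Z₁| = 565 Ω
Branch 2 (−jX_C): Z₂ = −j2990 Ω
Parallel: Z = Z₁Z₂/(Z₁+Z₂), |Z| = 676 Ω, ∠Z = 56.8°
I = V/|Z| = 132 mA
P = VI cos φ = 89 × 0.132 × cos(56.8°) = 6.43 W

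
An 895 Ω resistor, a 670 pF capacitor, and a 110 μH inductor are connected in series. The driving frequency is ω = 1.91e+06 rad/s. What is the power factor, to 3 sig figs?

X_L = ωL = 210 Ω
X_C = 1/(ωC) = 781 Ω
Net reactance X = X_L − X_C = -571 Ω
Z = 895 − j571 Ω
|Z| = √(895² + 571²) = 1060 Ω
∠Z = arctan(-571/895) = -32.6°
cos φ = cos(-32.6°) = 0.843

0.843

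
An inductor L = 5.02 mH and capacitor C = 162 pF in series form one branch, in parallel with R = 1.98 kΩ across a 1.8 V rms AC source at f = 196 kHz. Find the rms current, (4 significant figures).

ω = 2πf = 1.232e+06 rad/s
X_L = ωL = 6182 Ω
X_C = 1/(ωC) = 5012 Ω
Branch 1: Z₁ = R = 1980 Ω
Branch 2 (series LC): Z₂ = j(X_L − X_C) = j1170 Ω
Parallel: Z = Z₁Z₂/(Z₁+Z₂), |Z| = 1007 Ω, ∠Z = 59.43°
I = V/|Z| = 1.8/1007 = 1.787 mA

1.787 mA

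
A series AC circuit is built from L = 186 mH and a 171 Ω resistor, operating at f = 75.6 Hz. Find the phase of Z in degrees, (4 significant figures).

ω = 2πf = 475.0 rad/s
X_L = ωL = 88.35 Ω
Z = 171.0 + j88.35 Ω
|Z| = √(171.0² + 88.35²) = 192.5 Ω
∠Z = arctan(88.35/171.0) = 27.32°

27.32°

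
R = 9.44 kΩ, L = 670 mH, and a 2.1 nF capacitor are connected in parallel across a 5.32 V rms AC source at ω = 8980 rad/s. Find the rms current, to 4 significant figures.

X_L = ωL = 6017 Ω
X_C = 1/(ωC) = 53030 Ω
Parallel: admittances add. Y = 1/R + 1/(jωL) + jωC
Y = (0.0001059 − j0.0001473) S
|Y| = 0.0001815 S → |Z| = 1/|Y| = 5510 Ω, ∠Z = −∠Y = 54.29°
I = V/|Z| = 5.32/5510 = 965.4 μA

965.4 μA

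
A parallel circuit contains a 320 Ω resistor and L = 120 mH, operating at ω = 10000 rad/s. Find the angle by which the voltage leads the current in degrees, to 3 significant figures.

14.9°

X_L = ωL = 1200 Ω
Parallel: admittances add. Y = 1/R + 1/(jωL)
Y = (0.00313 − j0.000833) S
|Y| = 0.00323 S → |Z| = 1/|Y| = 309 Ω, ∠Z = −∠Y = 14.9°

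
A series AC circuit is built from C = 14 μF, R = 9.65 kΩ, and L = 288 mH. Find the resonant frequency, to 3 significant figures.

79.3 Hz

ω₀ = 1/√(LC) = 1/√(0.288 × 1.4e-05) = 498.0 rad/s
f₀ = ω₀/(2π) = 79.3 Hz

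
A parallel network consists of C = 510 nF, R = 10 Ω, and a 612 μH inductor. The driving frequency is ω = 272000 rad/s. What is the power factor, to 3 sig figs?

X_L = ωL = 166 Ω
X_C = 1/(ωC) = 7.21 Ω
Parallel: admittances add. Y = 1/R + 1/(jωL) + jωC
Y = (0.100 + j0.133) S
|Y| = 0.166 S → |Z| = 1/|Y| = 6.02 Ω, ∠Z = −∠Y = -53.0°
cos φ = cos(-53.0°) = 0.602

0.602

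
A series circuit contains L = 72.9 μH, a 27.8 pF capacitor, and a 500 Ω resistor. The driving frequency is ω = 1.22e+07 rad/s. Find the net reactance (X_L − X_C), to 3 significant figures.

X_L = ωL = 889 Ω
X_C = 1/(ωC) = 2950 Ω
X = 889 − 2950 = -2060 Ω

-2060 Ω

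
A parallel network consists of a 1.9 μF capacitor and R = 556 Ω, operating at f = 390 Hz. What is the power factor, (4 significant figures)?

0.3603

ω = 2πf = 2450 rad/s
X_C = 1/(ωC) = 214.8 Ω
Parallel: admittances add. Y = 1/R + jωC
Y = (0.001799 + j0.004656) S
|Y| = 0.004991 S → |Z| = 1/|Y| = 200.4 Ω, ∠Z = −∠Y = -68.88°
cos φ = cos(-68.88°) = 0.3603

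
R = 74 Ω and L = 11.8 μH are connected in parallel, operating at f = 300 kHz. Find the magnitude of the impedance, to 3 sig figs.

21.3 Ω

ω = 2πf = 1.885e+06 rad/s
X_L = ωL = 22.2 Ω
Parallel: admittances add. Y = 1/R + 1/(jωL)
Y = (0.0135 − j0.0450) S
|Y| = 0.0469 S → |Z| = 1/|Y| = 21.3 Ω, ∠Z = −∠Y = 73.3°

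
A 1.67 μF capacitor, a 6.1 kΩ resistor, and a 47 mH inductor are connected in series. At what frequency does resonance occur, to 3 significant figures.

ω₀ = 1/√(LC) = 1/√(0.047 × 1.67e-06) = 3569 rad/s
f₀ = ω₀/(2π) = 568 Hz

568 Hz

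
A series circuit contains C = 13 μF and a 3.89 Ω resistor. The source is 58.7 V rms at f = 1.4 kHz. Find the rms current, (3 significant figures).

6.13 A

ω = 2πf = 8796 rad/s
X_C = 1/(ωC) = 8.74 Ω
Z = 3.89 − j8.74 Ω
|Z| = √(3.89² + 8.74²) = 9.57 Ω
I = V/|Z| = 58.7/9.57 = 6.13 A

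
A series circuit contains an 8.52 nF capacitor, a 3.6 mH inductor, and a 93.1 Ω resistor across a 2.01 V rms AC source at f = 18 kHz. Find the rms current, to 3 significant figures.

3.15 mA

ω = 2πf = 113100 rad/s
X_L = ωL = 407 Ω
X_C = 1/(ωC) = 1040 Ω
Net reactance X = X_L − X_C = -631 Ω
Z = 93.1 − j631 Ω
|Z| = √(93.1² + 631²) = 637 Ω
I = V/|Z| = 2.01/637 = 3.15 mA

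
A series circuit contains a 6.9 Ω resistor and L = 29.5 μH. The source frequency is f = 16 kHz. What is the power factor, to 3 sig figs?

ω = 2πf = 100500 rad/s
X_L = ωL = 2.97 Ω
Z = 6.90 + j2.97 Ω
|Z| = √(6.90² + 2.97²) = 7.51 Ω
∠Z = arctan(2.97/6.90) = 23.3°
cos φ = cos(23.3°) = 0.919

0.919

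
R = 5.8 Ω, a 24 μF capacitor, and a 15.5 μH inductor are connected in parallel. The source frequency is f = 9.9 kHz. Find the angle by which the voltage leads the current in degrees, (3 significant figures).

-69.3°

ω = 2πf = 62200 rad/s
X_L = ωL = 0.964 Ω
X_C = 1/(ωC) = 0.670 Ω
Parallel: admittances add. Y = 1/R + 1/(jωL) + jωC
Y = (0.172 + j0.456) S
|Y| = 0.487 S → |Z| = 1/|Y| = 2.05 Ω, ∠Z = −∠Y = -69.3°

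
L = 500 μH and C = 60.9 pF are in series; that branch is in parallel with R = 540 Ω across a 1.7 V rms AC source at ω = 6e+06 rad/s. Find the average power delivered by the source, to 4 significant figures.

X_L = ωL = 3000 Ω
X_C = 1/(ωC) = 2737 Ω
Branch 1: Z₁ = R = 540.0 Ω
Branch 2 (series LC): Z₂ = j(X_L − X_C) = j263.3 Ω
Parallel: Z = Z₁Z₂/(Z₁+Z₂), |Z| = 236.6 Ω, ∠Z = 64.01°
I = V/|Z| = 7.184 mA
P = VI cos φ = 1.7 × 0.007184 × cos(64.01°) = 5.352 mW

5.352 mW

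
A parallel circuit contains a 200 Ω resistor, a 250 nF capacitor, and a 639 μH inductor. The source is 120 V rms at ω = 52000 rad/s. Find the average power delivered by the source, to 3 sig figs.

72.0 W

X_L = ωL = 33.2 Ω
X_C = 1/(ωC) = 76.9 Ω
Parallel: admittances add. Y = 1/R + 1/(jωL) + jωC
Y = (0.00500 − j0.0171) S
|Y| = 0.0178 S → |Z| = 1/|Y| = 56.1 Ω, ∠Z = −∠Y = 73.7°
I = V/|Z| = 2.14 A
P = VI cos φ = 120 × 2.14 × cos(73.7°) = 72.0 W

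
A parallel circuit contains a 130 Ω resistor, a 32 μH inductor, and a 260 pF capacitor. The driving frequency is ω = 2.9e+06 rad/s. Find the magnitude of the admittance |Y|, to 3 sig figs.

12.6 mS

X_L = ωL = 92.8 Ω
X_C = 1/(ωC) = 1330 Ω
Parallel: admittances add. Y = 1/R + 1/(jωL) + jωC
Y = (0.00769 − j0.0100) S
|Y| = 0.0126 S → |Z| = 1/|Y| = 79.2 Ω, ∠Z = −∠Y = 52.5°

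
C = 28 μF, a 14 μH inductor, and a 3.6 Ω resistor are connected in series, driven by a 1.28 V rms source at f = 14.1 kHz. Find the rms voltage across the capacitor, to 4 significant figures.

ω = 2πf = 88590 rad/s
X_L = ωL = 1.240 Ω
X_C = 1/(ωC) = 0.4031 Ω
Net reactance X = X_L − X_C = 0.8372 Ω
Z = 3.600 + j0.8372 Ω
|Z| = √(3.600² + 0.8372²) = 3.696 Ω
I = V/|Z| = 346.3 mA
V_C = I·|Z_C| = 0.3463 × 0.4031 = 0.1396 V

0.1396 V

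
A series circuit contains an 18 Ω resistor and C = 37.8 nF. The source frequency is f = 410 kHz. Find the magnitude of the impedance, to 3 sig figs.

ω = 2πf = 2.576e+06 rad/s
X_C = 1/(ωC) = 10.3 Ω
Z = 18.0 − j10.3 Ω
|Z| = √(18.0² + 10.3²) = 20.7 Ω

20.7 Ω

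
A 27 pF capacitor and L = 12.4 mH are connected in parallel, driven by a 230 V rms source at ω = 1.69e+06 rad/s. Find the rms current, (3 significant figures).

X_L = ωL = 21000 Ω
X_C = 1/(ωC) = 21900 Ω
Parallel: admittances add. Y = 1/(jωL) + jωC
Y = (0 − j2.09e-06) S
|Y| = 2.09e-06 S → |Z| = 1/|Y| = 479000 Ω, ∠Z = −∠Y = 90.0°
I = V/|Z| = 230/479000 = 480 μA

480 μA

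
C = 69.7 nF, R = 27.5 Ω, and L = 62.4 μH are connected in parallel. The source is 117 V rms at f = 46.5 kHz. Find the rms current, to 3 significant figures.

5.86 A

ω = 2πf = 292200 rad/s
X_L = ωL = 18.2 Ω
X_C = 1/(ωC) = 49.1 Ω
Parallel: admittances add. Y = 1/R + 1/(jωL) + jωC
Y = (0.0364 − j0.0345) S
|Y| = 0.0501 S → |Z| = 1/|Y| = 20.0 Ω, ∠Z = −∠Y = 43.5°
I = V/|Z| = 117/20.0 = 5.86 A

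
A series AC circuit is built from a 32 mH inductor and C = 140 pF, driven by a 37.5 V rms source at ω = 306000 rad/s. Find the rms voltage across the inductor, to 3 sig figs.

27.1 V

X_L = ωL = 9790 Ω
X_C = 1/(ωC) = 23300 Ω
Net reactance X = X_L − X_C = -13600 Ω
Z = − j13600 Ω
|Z| = √(0² + 13600²) = 13600 Ω
I = V/|Z| = 2.77 mA
V_L = I·|Z_L| = 0.00277 × 9790 = 27.1 V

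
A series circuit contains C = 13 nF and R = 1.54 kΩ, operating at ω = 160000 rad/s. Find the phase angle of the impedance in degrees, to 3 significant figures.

-17.3°

X_C = 1/(ωC) = 481 Ω
Z = 1540 − j481 Ω
|Z| = √(1540² + 481²) = 1610 Ω
∠Z = arctan(-481/1540) = -17.3°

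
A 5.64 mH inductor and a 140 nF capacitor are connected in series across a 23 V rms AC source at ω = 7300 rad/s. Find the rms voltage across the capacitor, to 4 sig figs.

X_L = ωL = 41.17 Ω
X_C = 1/(ωC) = 978.5 Ω
Net reactance X = X_L − X_C = -937.3 Ω
Z = − j937.3 Ω
|Z| = √(0² + 937.3²) = 937.3 Ω
I = V/|Z| = 24.54 mA
V_C = I·|Z_C| = 0.02454 × 978.5 = 24.01 V

24.01 V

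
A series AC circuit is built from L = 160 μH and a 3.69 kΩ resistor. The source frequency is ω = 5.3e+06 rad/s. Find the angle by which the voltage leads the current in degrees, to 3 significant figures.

12.9°

X_L = ωL = 848 Ω
Z = 3690 + j848 Ω
|Z| = √(3690² + 848²) = 3790 Ω
∠Z = arctan(848/3690) = 12.9°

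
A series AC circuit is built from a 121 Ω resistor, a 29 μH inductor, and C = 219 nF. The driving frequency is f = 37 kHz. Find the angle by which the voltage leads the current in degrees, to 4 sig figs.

ω = 2πf = 232500 rad/s
X_L = ωL = 6.742 Ω
X_C = 1/(ωC) = 19.64 Ω
Net reactance X = X_L − X_C = -12.90 Ω
Z = 121.0 − j12.90 Ω
|Z| = √(121.0² + 12.90²) = 121.7 Ω
∠Z = arctan(-12.90/121.0) = -6.085°

-6.085°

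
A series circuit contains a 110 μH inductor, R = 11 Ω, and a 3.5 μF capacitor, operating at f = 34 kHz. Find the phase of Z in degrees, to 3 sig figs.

ω = 2πf = 213600 rad/s
X_L = ωL = 23.5 Ω
X_C = 1/(ωC) = 1.34 Ω
Net reactance X = X_L − X_C = 22.2 Ω
Z = 11.0 + j22.2 Ω
|Z| = √(11.0² + 22.2²) = 24.7 Ω
∠Z = arctan(22.2/11.0) = 63.6°

63.6°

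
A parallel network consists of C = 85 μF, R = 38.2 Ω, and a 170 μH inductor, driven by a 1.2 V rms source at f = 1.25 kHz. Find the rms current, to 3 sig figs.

ω = 2πf = 7854 rad/s
X_L = ωL = 1.34 Ω
X_C = 1/(ωC) = 1.50 Ω
Parallel: admittances add. Y = 1/R + 1/(jωL) + jωC
Y = (0.0262 − j0.0814) S
|Y| = 0.0855 S → |Z| = 1/|Y| = 11.7 Ω, ∠Z = −∠Y = 72.2°
I = V/|Z| = 1.2/11.7 = 103 mA

103 mA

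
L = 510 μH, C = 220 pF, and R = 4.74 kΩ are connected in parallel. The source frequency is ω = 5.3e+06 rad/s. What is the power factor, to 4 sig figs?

0.2562

X_L = ωL = 2703 Ω
X_C = 1/(ωC) = 857.6 Ω
Parallel: admittances add. Y = 1/R + 1/(jωL) + jωC
Y = (0.0002110 + j0.0007960) S
|Y| = 0.0008235 S → |Z| = 1/|Y| = 1214 Ω, ∠Z = −∠Y = -75.16°
cos φ = cos(-75.16°) = 0.2562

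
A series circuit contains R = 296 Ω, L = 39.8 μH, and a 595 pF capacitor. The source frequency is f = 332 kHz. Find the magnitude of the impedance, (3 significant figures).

781 Ω

ω = 2πf = 2.086e+06 rad/s
X_L = ωL = 83.0 Ω
X_C = 1/(ωC) = 806 Ω
Net reactance X = X_L − X_C = -723 Ω
Z = 296 − j723 Ω
|Z| = √(296² + 723²) = 781 Ω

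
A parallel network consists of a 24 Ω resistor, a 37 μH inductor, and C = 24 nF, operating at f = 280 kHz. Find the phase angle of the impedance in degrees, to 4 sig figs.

ω = 2πf = 1.759e+06 rad/s
X_L = ωL = 65.09 Ω
X_C = 1/(ωC) = 23.68 Ω
Parallel: admittances add. Y = 1/R + 1/(jωL) + jωC
Y = (0.04167 + j0.02686) S
|Y| = 0.04957 S → |Z| = 1/|Y| = 20.17 Ω, ∠Z = −∠Y = -32.81°

-32.81°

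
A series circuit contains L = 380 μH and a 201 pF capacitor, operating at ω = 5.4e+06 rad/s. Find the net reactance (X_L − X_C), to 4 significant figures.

X_L = ωL = 2052 Ω
X_C = 1/(ωC) = 921.3 Ω
X = 2052 − 921.3 = 1131 Ω

1131 Ω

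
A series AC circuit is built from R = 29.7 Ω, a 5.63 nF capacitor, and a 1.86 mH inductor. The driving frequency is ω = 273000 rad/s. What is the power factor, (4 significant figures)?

X_L = ωL = 507.8 Ω
X_C = 1/(ωC) = 650.6 Ω
Net reactance X = X_L − X_C = -142.8 Ω
Z = 29.70 − j142.8 Ω
|Z| = √(29.70² + 142.8²) = 145.9 Ω
∠Z = arctan(-142.8/29.70) = -78.25°
cos φ = cos(-78.25°) = 0.2036

0.2036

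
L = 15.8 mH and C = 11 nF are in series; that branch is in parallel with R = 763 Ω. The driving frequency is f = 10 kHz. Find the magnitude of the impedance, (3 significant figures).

390 Ω

ω = 2πf = 62830 rad/s
X_L = ωL = 993 Ω
X_C = 1/(ωC) = 1450 Ω
Branch 1: Z₁ = R = 763 Ω
Branch 2 (series LC): Z₂ = j(X_L − X_C) = −j454 Ω
Parallel: Z = Z₁Z₂/(Z₁+Z₂), |Z| = 390 Ω, ∠Z = -59.2°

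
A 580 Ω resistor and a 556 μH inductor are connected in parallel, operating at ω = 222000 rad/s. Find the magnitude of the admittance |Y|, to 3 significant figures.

X_L = ωL = 123 Ω
Parallel: admittances add. Y = 1/R + 1/(jωL)
Y = (0.00172 − j0.00810) S
|Y| = 0.00828 S → |Z| = 1/|Y| = 121 Ω, ∠Z = −∠Y = 78.0°

8.28 mS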